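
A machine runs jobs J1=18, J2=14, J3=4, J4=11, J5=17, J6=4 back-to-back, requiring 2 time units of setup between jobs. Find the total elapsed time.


Makespan = Σ processing + (n-1) × setup
= (18 + 14 + 4 + 11 + 17 + 4) + (6-1)×2
= 68 + 10
= 78 time units


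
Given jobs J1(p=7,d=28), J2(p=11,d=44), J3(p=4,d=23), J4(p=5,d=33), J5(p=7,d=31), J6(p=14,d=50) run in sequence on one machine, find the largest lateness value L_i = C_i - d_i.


Lateness per job (L = C - d):
  J1: C=7, d=28, L=-21
  J2: C=18, d=44, L=-26
  J3: C=22, d=23, L=-1
  J4: C=27, d=33, L=-6
  J5: C=34, d=31, L=3
  J6: C=48, d=50, L=-2
Lmax = max(-21, -26, -1, -6, 3, -2)
= 3


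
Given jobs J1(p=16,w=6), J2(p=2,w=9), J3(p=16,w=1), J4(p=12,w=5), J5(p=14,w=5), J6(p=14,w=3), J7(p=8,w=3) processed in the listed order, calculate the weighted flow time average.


Completion times:
  J1: C=16, w×C=6×16=96
  J2: C=18, w×C=9×18=162
  J3: C=34, w×C=1×34=34
  J4: C=46, w×C=5×46=230
  J5: C=60, w×C=5×60=300
  J6: C=74, w×C=3×74=222
  J7: C=82, w×C=3×82=246
Sum w×C = 1290
Sum w = 32
Weighted avg = 1290/32
= 40.31


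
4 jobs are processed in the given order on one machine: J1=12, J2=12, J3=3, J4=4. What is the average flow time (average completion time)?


Completion times:
  J1: completes at 12
  J2: completes at 24
  J3: completes at 27
  J4: completes at 31
Sum = 94
Average = 94/4
= 23.50


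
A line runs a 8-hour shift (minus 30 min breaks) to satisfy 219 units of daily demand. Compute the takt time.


Available = 8×60 - 30 = 450 min
Takt time = 450 / 219
= 2.05 min/unit


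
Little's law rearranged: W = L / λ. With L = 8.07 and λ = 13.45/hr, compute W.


Little's law: L = λW → W = L / λ
= 8.07 / 13.45
= 0.60 hours


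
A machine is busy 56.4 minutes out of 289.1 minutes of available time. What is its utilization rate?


Utilization = busy / total × 100
= 56.4 / 289.1 × 100
= 19.5%


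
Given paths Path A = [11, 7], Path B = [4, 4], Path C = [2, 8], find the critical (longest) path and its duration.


Path A: 11 + 7 = 18
Path B: 4 + 4 = 8
Path C: 2 + 8 = 10
Critical path = longest = max(18, 8, 10)
= 18 (Path A)


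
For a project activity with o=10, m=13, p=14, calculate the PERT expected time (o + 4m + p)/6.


te = (o + 4m + p) / 6
= (10 + 4×13 + 14) / 6
= (10 + 52 + 14) / 6
= 76 / 6
= 12.67


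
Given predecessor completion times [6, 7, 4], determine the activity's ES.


ES = max of all predecessor completion times
Predecessors: [6, 7, 4]
ES = max(6, 7, 4)
= 7


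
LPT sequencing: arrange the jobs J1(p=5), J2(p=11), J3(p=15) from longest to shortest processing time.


LPT: sort by longest processing time first
  J3: p=15
  J2: p=11
  J1: p=5
Order: J3 → J2 → J1


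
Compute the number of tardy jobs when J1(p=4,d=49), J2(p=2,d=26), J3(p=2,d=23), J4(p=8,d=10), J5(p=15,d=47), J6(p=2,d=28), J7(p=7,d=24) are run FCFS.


Completion vs due date:
  J1: C=4, d=49 → on time
  J2: C=6, d=26 → on time
  J3: C=8, d=23 → on time
  J4: C=16, d=10 → TARDY
  J5: C=31, d=47 → on time
  J6: C=33, d=28 → TARDY
  J7: C=40, d=24 → TARDY
Tardy jobs: J4, J6, J7
Count = 3


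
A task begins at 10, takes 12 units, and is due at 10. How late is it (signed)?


Completion = 10 + 12 = 22
Lateness = C - d = 22 - 10
= 12


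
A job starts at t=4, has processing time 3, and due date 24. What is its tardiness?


Completion = start + processing = 4 + 3 = 7
Tardiness = max(0, C - d) = max(0, 7 - 24)
= max(0, -17)
= 0


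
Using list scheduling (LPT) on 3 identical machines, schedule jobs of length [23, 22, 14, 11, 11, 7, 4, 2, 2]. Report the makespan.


Jobs (LPT sorted): [23, 22, 14, 11, 11, 7, 4, 2, 2]
Machines: 3
  J=23 → Machine 1 (load: 0+23=23)
  J=22 → Machine 2 (load: 0+22=22)
  J=14 → Machine 3 (load: 0+14=14)
  J=11 → Machine 3 (load: 14+11=25)
  J=11 → Machine 2 (load: 22+11=33)
  J=7 → Machine 1 (load: 23+7=30)
  J=4 → Machine 3 (load: 25+4=29)
  J=2 → Machine 3 (load: 29+2=31)
  J=2 → Machine 1 (load: 30+2=32)
Machine loads: [32, 33, 31]
Makespan = max = 33 time units


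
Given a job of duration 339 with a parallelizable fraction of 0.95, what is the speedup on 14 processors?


Amdahl's law: T_p = T × ((1-p) + p/N)
= 339 × ((1-0.95) + 0.95/14)
= 339 × (0.05 + 0.0679)
= 339 × 0.1179
= 39.95
Speedup = 339/39.95
= 8.48×


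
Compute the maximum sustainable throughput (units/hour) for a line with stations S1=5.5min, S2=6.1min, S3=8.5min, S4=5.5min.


Bottleneck = longest station time
Station times: [5.5, 6.1, 8.5, 5.5]
Max = 8.5 min
Rate = 60 / 8.5
= 7.06 units/hour (bottleneck: 8.5min)


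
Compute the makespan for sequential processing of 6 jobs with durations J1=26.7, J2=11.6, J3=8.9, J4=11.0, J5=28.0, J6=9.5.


Sequential makespan: sum all processing times
= 26.7 + 11.6 + 8.9 + 11.0 + 28.0 + 9.5
= 95.7 time units


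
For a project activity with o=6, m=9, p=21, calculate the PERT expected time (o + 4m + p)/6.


te = (o + 4m + p) / 6
= (6 + 4×9 + 21) / 6
= (6 + 36 + 21) / 6
= 63 / 6
= 10.50


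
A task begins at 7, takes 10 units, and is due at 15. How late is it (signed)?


Completion = 7 + 10 = 17
Lateness = C - d = 17 - 15
= 2


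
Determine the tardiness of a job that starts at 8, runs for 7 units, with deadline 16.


Completion = start + processing = 8 + 7 = 15
Tardiness = max(0, C - d) = max(0, 15 - 16)
= max(0, -1)
= 0


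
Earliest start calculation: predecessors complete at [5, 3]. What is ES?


ES = max of all predecessor completion times
Predecessors: [5, 3]
ES = max(5, 3)
= 5


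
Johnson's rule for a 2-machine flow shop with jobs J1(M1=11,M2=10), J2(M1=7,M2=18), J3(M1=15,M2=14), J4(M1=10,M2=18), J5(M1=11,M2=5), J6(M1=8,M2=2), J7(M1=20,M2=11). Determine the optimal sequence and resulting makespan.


Johnson's rule:
Group 1 (M1≤M2, sort by M1): ['J2', 'J4']
Group 2 (M1>M2, sort desc M2): ['J3', 'J7', 'J1', 'J5', 'J6']
Sequence: J2 → J4 → J3 → J7 → J1 → J5 → J6
Makespan calculation:
  J2: M1 done=7, M2 done=25
  J4: M1 done=17, M2 done=43
  J3: M1 done=32, M2 done=57
  J7: M1 done=52, M2 done=68
  J1: M1 done=63, M2 done=78
  J5: M1 done=74, M2 done=83
  J6: M1 done=82, M2 done=85
= Sequence: J2 → J4 → J3 → J7 → J1 → J5 → J6, Makespan: 85


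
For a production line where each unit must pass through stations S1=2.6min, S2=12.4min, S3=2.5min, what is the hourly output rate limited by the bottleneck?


Bottleneck = longest station time
Station times: [2.6, 12.4, 2.5]
Max = 12.4 min
Rate = 60 / 12.4
= 4.84 units/hour (bottleneck: 12.4min)


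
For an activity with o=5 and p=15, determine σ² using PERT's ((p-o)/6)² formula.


σ² = ((p - o) / 6)² = (p - o)² / 36
= (15 - 5)² / 36
= 10² / 36
= 100 / 36
= 2.7778


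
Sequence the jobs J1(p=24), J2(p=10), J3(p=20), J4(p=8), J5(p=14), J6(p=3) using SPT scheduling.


SPT: sort by shortest processing time
  J6: p=3
  J4: p=8
  J2: p=10
  J5: p=14
  J3: p=20
  J1: p=24
Order: J6 → J4 → J2 → J5 → J3 → J1


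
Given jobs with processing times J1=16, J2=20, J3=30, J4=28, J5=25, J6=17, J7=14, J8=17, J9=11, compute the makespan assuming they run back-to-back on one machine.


Sequential makespan: sum all processing times
= 16 + 20 + 30 + 28 + 25 + 17 + 14 + 17 + 11
= 178 time units


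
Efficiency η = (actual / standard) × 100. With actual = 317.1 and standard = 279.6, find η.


Efficiency = (actual / standard) × 100
= (317.1 / 279.6) × 100
= 113.4%


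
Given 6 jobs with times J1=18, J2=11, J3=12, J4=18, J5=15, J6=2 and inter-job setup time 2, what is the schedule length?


Makespan = Σ processing + (n-1) × setup
= (18 + 11 + 12 + 18 + 15 + 2) + (6-1)×2
= 76 + 10
= 86 time units


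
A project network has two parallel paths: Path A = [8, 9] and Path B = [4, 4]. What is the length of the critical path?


Path A: 8 + 9 = 17
Path B: 4 + 4 = 8
Critical path = longest = max(17, 8)
= 17 (Path A)


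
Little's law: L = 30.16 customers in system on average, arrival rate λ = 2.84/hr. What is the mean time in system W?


Little's law: L = λW → W = L / λ
= 30.16 / 2.84
= 10.62 hours


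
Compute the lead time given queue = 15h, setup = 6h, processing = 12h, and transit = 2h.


Lead time = queue + setup + processing + transit
= 15 + 6 + 12 + 2
= 35 hours


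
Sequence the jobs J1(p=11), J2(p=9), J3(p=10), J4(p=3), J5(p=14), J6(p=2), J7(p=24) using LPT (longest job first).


LPT: sort by longest processing time first
  J7: p=24
  J5: p=14
  J1: p=11
  J3: p=10
  J2: p=9
  J4: p=3
  J6: p=2
Order: J7 → J5 → J1 → J3 → J2 → J4 → J6


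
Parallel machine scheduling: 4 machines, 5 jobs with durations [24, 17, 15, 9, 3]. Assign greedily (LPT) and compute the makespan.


Jobs (LPT sorted): [24, 17, 15, 9, 3]
Machines: 4
  J=24 → Machine 1 (load: 0+24=24)
  J=17 → Machine 2 (load: 0+17=17)
  J=15 → Machine 3 (load: 0+15=15)
  J=9 → Machine 4 (load: 0+9=9)
  J=3 → Machine 4 (load: 9+3=12)
Machine loads: [24, 17, 15, 12]
Makespan = max = 24 time units


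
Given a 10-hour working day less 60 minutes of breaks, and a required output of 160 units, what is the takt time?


Available = 10×60 - 60 = 540 min
Takt time = 540 / 160
= 3.38 min/unit


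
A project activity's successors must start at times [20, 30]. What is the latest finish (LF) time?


LF = min of all successor start times
Successors start at: [20, 30]
LF = min(20, 30)
= 20


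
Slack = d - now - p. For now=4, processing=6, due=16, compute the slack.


Slack = due - current_time - processing
= 16 - 4 - 6
= 6


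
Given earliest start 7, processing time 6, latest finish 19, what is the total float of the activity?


EF = ES + duration = 7 + 6 = 13
LS = LF - duration = 19 - 6 = 13
Total Float = LF - EF = 19 - 13
(or LS - ES = 13 - 7)
= 6


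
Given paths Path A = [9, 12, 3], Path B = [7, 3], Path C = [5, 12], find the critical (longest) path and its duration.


Path A: 9 + 12 + 3 = 24
Path B: 7 + 3 = 10
Path C: 5 + 12 = 17
Critical path = longest = max(24, 10, 17)
= 24 (Path A)


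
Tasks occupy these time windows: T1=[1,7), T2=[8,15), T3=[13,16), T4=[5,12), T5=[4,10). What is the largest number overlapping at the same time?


Check each time point for overlaps:
  t=5: 3 tasks active (T1, T4, T5)
Max concurrent = 3


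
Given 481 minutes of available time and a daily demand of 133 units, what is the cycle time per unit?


Cycle time = available time / demand
= 481 / 133
= 3.62 min/unit


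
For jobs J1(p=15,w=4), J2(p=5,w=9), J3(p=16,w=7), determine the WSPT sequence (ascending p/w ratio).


WSPT (Smith's rule): sort by p/w ascending
  J2: p/w = 5/9 = 0.556
  J3: p/w = 16/7 = 2.286
  J1: p/w = 15/4 = 3.750
Order: J2 → J3 → J1


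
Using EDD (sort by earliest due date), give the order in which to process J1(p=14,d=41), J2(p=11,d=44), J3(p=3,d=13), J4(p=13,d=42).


EDD: sort by earliest due date
  J3: d=13, p=3
  J1: d=41, p=14
  J4: d=42, p=13
  J2: d=44, p=11
Order: J3 → J1 → J4 → J2


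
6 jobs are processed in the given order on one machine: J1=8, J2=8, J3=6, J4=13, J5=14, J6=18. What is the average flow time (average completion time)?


Completion times:
  J1: completes at 8
  J2: completes at 16
  J3: completes at 22
  J4: completes at 35
  J5: completes at 49
  J6: completes at 67
Sum = 197
Average = 197/6
= 32.83


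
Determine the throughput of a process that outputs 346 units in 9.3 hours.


Throughput = units / time
= 346 / 9.3
= 37.2 units/hour


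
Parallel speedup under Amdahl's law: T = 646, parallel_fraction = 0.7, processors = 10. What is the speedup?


Amdahl's law: T_p = T × ((1-p) + p/N)
= 646 × ((1-0.7) + 0.7/10)
= 646 × (0.30 + 0.0700)
= 646 × 0.3700
= 239.02
Speedup = 646/239.02
= 2.70×


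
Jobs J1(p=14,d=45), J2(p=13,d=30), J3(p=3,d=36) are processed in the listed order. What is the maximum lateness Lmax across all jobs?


Lateness per job (L = C - d):
  J1: C=14, d=45, L=-31
  J2: C=27, d=30, L=-3
  J3: C=30, d=36, L=-6
Lmax = max(-31, -3, -6)
= -3


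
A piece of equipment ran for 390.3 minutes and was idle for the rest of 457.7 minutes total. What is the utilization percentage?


Utilization = busy / total × 100
= 390.3 / 457.7 × 100
= 85.3%


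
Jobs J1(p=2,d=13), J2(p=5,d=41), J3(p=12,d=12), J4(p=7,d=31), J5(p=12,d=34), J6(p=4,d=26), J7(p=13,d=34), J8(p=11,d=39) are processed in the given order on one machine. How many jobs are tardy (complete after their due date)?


Completion vs due date:
  J1: C=2, d=13 → on time
  J2: C=7, d=41 → on time
  J3: C=19, d=12 → TARDY
  J4: C=26, d=31 → on time
  J5: C=38, d=34 → TARDY
  J6: C=42, d=26 → TARDY
  J7: C=55, d=34 → TARDY
  J8: C=66, d=39 → TARDY
Tardy jobs: J3, J5, J6, J7, J8
Count = 5


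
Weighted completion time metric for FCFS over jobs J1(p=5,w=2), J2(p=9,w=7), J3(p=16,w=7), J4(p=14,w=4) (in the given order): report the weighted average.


Completion times:
  J1: C=5, w×C=2×5=10
  J2: C=14, w×C=7×14=98
  J3: C=30, w×C=7×30=210
  J4: C=44, w×C=4×44=176
Sum w×C = 494
Sum w = 20
Weighted avg = 494/20
= 24.70


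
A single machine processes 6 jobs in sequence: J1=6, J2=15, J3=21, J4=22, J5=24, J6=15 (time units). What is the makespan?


Sequential makespan: sum all processing times
= 6 + 15 + 21 + 22 + 24 + 15
= 103 time units


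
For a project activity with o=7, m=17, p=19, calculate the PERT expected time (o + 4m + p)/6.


te = (o + 4m + p) / 6
= (7 + 4×17 + 19) / 6
= (7 + 68 + 19) / 6
= 94 / 6
= 15.67


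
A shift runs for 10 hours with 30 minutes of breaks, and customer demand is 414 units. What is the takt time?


Available = 10×60 - 30 = 570 min
Takt time = 570 / 414
= 1.38 min/unit


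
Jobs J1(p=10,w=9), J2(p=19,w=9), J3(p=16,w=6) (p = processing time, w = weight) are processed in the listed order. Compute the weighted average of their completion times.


Completion times:
  J1: C=10, w×C=9×10=90
  J2: C=29, w×C=9×29=261
  J3: C=45, w×C=6×45=270
Sum w×C = 621
Sum w = 24
Weighted avg = 621/24
= 25.88


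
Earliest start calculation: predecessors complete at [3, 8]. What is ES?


ES = max of all predecessor completion times
Predecessors: [3, 8]
ES = max(3, 8)
= 8


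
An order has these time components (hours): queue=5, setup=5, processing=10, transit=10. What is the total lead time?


Lead time = queue + setup + processing + transit
= 5 + 5 + 10 + 10
= 30 hours


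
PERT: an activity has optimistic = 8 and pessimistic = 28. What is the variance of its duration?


σ² = ((p - o) / 6)² = (p - o)² / 36
= (28 - 8)² / 36
= 20² / 36
= 400 / 36
= 11.1111


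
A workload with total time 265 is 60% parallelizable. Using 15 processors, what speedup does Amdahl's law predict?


Amdahl's law: T_p = T × ((1-p) + p/N)
= 265 × ((1-0.6) + 0.6/15)
= 265 × (0.40 + 0.0400)
= 265 × 0.4400
= 116.60
Speedup = 265/116.60
= 2.27×


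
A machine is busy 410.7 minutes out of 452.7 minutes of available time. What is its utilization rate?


Utilization = busy / total × 100
= 410.7 / 452.7 × 100
= 90.7%


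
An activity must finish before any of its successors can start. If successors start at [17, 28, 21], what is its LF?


LF = min of all successor start times
Successors start at: [17, 28, 21]
LF = min(17, 28, 21)
= 17


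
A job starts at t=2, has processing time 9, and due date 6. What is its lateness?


Completion = 2 + 9 = 11
Lateness = C - d = 11 - 6
= 5


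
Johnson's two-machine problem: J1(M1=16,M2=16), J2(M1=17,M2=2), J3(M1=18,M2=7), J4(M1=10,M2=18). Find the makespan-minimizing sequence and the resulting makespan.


Johnson's rule:
Group 1 (M1≤M2, sort by M1): ['J4', 'J1']
Group 2 (M1>M2, sort desc M2): ['J3', 'J2']
Sequence: J4 → J1 → J3 → J2
Makespan calculation:
  J4: M1 done=10, M2 done=28
  J1: M1 done=26, M2 done=44
  J3: M1 done=44, M2 done=51
  J2: M1 done=61, M2 done=63
= Sequence: J4 → J1 → J3 → J2, Makespan: 63


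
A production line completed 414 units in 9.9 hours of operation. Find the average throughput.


Throughput = units / time
= 414 / 9.9
= 41.8 units/hour


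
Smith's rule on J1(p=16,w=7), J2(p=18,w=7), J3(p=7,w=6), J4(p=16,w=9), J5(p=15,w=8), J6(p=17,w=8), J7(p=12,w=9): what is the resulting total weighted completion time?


WSPT order (by p/w): J3 → J7 → J4 → J5 → J6 → J1 → J2
  J3: C=7, w·C=6×7=42
  J7: C=19, w·C=9×19=171
  J4: C=35, w·C=9×35=315
  J5: C=50, w·C=8×50=400
  J6: C=67, w·C=8×67=536
  J1: C=83, w·C=7×83=581
  J2: C=101, w·C=7×101=707
Σ w·C = 2752
= 2752


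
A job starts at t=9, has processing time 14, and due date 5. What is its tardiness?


Completion = start + processing = 9 + 14 = 23
Tardiness = max(0, C - d) = max(0, 23 - 5)
= max(0, 18)
= 18


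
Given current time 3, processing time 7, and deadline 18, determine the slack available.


Slack = due - current_time - processing
= 18 - 3 - 7
= 8


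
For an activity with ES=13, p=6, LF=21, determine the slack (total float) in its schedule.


EF = ES + duration = 13 + 6 = 19
LS = LF - duration = 21 - 6 = 15
Total Float = LF - EF = 21 - 19
(or LS - ES = 15 - 13)
= 2


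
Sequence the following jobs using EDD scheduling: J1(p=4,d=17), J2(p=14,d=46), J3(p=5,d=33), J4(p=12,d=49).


EDD: sort by earliest due date
  J1: d=17, p=4
  J3: d=33, p=5
  J2: d=46, p=14
  J4: d=49, p=12
Order: J1 → J3 → J2 → J4


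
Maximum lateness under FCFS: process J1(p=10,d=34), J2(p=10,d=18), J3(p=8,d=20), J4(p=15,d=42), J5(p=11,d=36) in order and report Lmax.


Lateness per job (L = C - d):
  J1: C=10, d=34, L=-24
  J2: C=20, d=18, L=2
  J3: C=28, d=20, L=8
  J4: C=43, d=42, L=1
  J5: C=54, d=36, L=18
Lmax = max(-24, 2, 8, 1, 18)
= 18


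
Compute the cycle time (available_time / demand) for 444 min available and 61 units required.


Cycle time = available time / demand
= 444 / 61
= 7.28 min/unit


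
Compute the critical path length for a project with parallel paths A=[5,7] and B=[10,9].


Path A: 5 + 7 = 12
Path B: 10 + 9 = 19
Critical path = longest = max(12, 19)
= 19 (Path B)


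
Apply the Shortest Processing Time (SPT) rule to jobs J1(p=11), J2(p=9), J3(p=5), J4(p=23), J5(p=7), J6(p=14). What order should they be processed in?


SPT: sort by shortest processing time
  J3: p=5
  J5: p=7
  J2: p=9
  J1: p=11
  J6: p=14
  J4: p=23
Order: J3 → J5 → J2 → J1 → J6 → J4


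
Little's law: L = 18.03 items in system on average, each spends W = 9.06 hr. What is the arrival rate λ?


Little's law: L = λW → λ = L / W
= 18.03 / 9.06
= 1.99 per hour


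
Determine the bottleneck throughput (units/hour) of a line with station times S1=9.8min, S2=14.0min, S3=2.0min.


Bottleneck = longest station time
Station times: [9.8, 14.0, 2.0]
Max = 14.0 min
Rate = 60 / 14.0
= 4.29 units/hour (bottleneck: 14.0min)


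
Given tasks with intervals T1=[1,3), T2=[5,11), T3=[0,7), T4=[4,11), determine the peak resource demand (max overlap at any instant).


Check each time point for overlaps:
  t=5: 3 tasks active (T2, T3, T4)
Max concurrent = 3


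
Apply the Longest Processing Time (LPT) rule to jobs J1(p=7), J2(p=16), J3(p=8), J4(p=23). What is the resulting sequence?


LPT: sort by longest processing time first
  J4: p=23
  J2: p=16
  J3: p=8
  J1: p=7
Order: J4 → J2 → J3 → J1


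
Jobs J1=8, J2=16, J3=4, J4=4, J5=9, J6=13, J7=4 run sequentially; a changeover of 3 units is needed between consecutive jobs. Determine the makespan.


Makespan = Σ processing + (n-1) × setup
= (8 + 16 + 4 + 4 + 9 + 13 + 4) + (7-1)×3
= 58 + 18
= 76 time units


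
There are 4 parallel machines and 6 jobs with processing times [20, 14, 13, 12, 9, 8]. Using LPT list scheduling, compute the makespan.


Jobs (LPT sorted): [20, 14, 13, 12, 9, 8]
Machines: 4
  J=20 → Machine 1 (load: 0+20=20)
  J=14 → Machine 2 (load: 0+14=14)
  J=13 → Machine 3 (load: 0+13=13)
  J=12 → Machine 4 (load: 0+12=12)
  J=9 → Machine 4 (load: 12+9=21)
  J=8 → Machine 3 (load: 13+8=21)
Machine loads: [20, 14, 21, 21]
Makespan = max = 21 time units


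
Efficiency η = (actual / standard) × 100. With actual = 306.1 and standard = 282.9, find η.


Efficiency = (actual / standard) × 100
= (306.1 / 282.9) × 100
= 108.2%


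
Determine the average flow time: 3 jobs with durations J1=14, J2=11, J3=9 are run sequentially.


Completion times:
  J1: completes at 14
  J2: completes at 25
  J3: completes at 34
Sum = 73
Average = 73/3
= 24.33


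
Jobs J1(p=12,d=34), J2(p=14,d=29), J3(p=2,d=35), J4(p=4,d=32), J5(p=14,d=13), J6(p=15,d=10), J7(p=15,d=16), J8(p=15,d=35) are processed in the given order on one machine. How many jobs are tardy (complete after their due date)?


Completion vs due date:
  J1: C=12, d=34 → on time
  J2: C=26, d=29 → on time
  J3: C=28, d=35 → on time
  J4: C=32, d=32 → on time
  J5: C=46, d=13 → TARDY
  J6: C=61, d=10 → TARDY
  J7: C=76, d=16 → TARDY
  J8: C=91, d=35 → TARDY
Tardy jobs: J5, J6, J7, J8
Count = 4


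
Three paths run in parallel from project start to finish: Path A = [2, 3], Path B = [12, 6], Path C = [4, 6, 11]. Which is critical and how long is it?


Path A: 2 + 3 = 5
Path B: 12 + 6 = 18
Path C: 4 + 6 + 11 = 21
Critical path = longest = max(5, 18, 21)
= 21 (Path C)


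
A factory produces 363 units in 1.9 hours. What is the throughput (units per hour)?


Throughput = units / time
= 363 / 1.9
= 191.1 units/hour


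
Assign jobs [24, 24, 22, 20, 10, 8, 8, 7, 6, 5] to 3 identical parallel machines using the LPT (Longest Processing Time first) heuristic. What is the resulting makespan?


Jobs (LPT sorted): [24, 24, 22, 20, 10, 8, 8, 7, 6, 5]
Machines: 3
  J=24 → Machine 1 (load: 0+24=24)
  J=24 → Machine 2 (load: 0+24=24)
  J=22 → Machine 3 (load: 0+22=22)
  J=20 → Machine 3 (load: 22+20=42)
  J=10 → Machine 1 (load: 24+10=34)
  J=8 → Machine 2 (load: 24+8=32)
  J=8 → Machine 2 (load: 32+8=40)
  J=7 → Machine 1 (load: 34+7=41)
  J=6 → Machine 2 (load: 40+6=46)
  J=5 → Machine 1 (load: 41+5=46)
Machine loads: [46, 46, 42]
Makespan = max = 46 time units


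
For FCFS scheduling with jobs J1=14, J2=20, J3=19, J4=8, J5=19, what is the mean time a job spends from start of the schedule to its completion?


Completion times:
  J1: completes at 14
  J2: completes at 34
  J3: completes at 53
  J4: completes at 61
  J5: completes at 80
Sum = 242
Average = 242/5
= 48.40


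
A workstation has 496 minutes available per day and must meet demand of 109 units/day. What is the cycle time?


Cycle time = available time / demand
= 496 / 109
= 4.55 min/unit


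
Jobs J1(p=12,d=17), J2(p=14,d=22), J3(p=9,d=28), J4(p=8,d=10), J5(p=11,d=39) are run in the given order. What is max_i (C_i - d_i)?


Lateness per job (L = C - d):
  J1: C=12, d=17, L=-5
  J2: C=26, d=22, L=4
  J3: C=35, d=28, L=7
  J4: C=43, d=10, L=33
  J5: C=54, d=39, L=15
Lmax = max(-5, 4, 7, 33, 15)
= 33


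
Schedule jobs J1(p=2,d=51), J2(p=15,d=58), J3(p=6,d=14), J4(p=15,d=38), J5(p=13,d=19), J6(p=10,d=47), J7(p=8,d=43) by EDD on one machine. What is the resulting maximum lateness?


EDD order: J3 → J5 → J4 → J7 → J6 → J1 → J2
Completion and lateness:
  J3: C=6, d=14, L=6-14=-8
  J5: C=19, d=19, L=19-19=0
  J4: C=34, d=38, L=34-38=-4
  J7: C=42, d=43, L=42-43=-1
  J6: C=52, d=47, L=52-47=5
  J1: C=54, d=51, L=54-51=3
  J2: C=69, d=58, L=69-58=11
Lmax = max(-8, 0, -4, -1, 5, 3, 11)
= 11


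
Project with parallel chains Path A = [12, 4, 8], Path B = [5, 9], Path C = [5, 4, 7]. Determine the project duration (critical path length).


Path A: 12 + 4 + 8 = 24
Path B: 5 + 9 = 14
Path C: 5 + 4 + 7 = 16
Critical path = longest = max(24, 14, 16)
= 24 (Path A)


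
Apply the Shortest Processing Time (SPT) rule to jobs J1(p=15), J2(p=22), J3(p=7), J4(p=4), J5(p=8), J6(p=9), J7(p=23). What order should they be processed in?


SPT: sort by shortest processing time
  J4: p=4
  J3: p=7
  J5: p=8
  J6: p=9
  J1: p=15
  J2: p=22
  J7: p=23
Order: J4 → J3 → J5 → J6 → J1 → J2 → J7


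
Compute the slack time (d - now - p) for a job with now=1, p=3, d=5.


Slack = due - current_time - processing
= 5 - 1 - 3
= 1


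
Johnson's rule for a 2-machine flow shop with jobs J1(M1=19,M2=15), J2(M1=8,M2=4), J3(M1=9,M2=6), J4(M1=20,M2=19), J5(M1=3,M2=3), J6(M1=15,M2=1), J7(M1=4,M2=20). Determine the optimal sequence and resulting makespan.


Johnson's rule:
Group 1 (M1≤M2, sort by M1): ['J5', 'J7']
Group 2 (M1>M2, sort desc M2): ['J4', 'J1', 'J3', 'J2', 'J6']
Sequence: J5 → J7 → J4 → J1 → J3 → J2 → J6
Makespan calculation:
  J5: M1 done=3, M2 done=6
  J7: M1 done=7, M2 done=27
  J4: M1 done=27, M2 done=46
  J1: M1 done=46, M2 done=61
  J3: M1 done=55, M2 done=67
  J2: M1 done=63, M2 done=71
  J6: M1 done=78, M2 done=79
= Sequence: J5 → J7 → J4 → J1 → J3 → J2 → J6, Makespan: 79


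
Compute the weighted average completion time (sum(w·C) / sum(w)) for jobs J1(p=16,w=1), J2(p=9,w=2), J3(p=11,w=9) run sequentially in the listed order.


Completion times:
  J1: C=16, w×C=1×16=16
  J2: C=25, w×C=2×25=50
  J3: C=36, w×C=9×36=324
Sum w×C = 390
Sum w = 12
Weighted avg = 390/12
= 32.50


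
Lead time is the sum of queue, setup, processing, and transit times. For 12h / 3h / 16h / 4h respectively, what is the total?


Lead time = queue + setup + processing + transit
= 12 + 3 + 16 + 4
= 35 hours


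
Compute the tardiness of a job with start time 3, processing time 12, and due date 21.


Completion = start + processing = 3 + 12 = 15
Tardiness = max(0, C - d) = max(0, 15 - 21)
= max(0, -6)
= 0


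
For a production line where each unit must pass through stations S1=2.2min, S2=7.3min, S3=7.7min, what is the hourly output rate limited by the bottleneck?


Bottleneck = longest station time
Station times: [2.2, 7.3, 7.7]
Max = 7.7 min
Rate = 60 / 7.7
= 7.79 units/hour (bottleneck: 7.7min)


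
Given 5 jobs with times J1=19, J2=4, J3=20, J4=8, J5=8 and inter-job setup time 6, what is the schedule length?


Makespan = Σ processing + (n-1) × setup
= (19 + 4 + 20 + 8 + 8) + (5-1)×6
= 59 + 24
= 83 time units


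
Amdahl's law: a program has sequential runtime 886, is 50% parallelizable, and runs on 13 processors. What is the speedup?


Amdahl's law: T_p = T × ((1-p) + p/N)
= 886 × ((1-0.5) + 0.5/13)
= 886 × (0.50 + 0.0385)
= 886 × 0.5385
= 477.08
Speedup = 886/477.08
= 1.86×


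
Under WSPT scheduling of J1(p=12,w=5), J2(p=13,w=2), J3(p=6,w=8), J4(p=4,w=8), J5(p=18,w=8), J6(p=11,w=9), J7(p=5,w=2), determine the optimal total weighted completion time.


WSPT order (by p/w): J4 → J3 → J6 → J5 → J1 → J7 → J2
  J4: C=4, w·C=8×4=32
  J3: C=10, w·C=8×10=80
  J6: C=21, w·C=9×21=189
  J5: C=39, w·C=8×39=312
  J1: C=51, w·C=5×51=255
  J7: C=56, w·C=2×56=112
  J2: C=69, w·C=2×69=138
Σ w·C = 1118
= 1118


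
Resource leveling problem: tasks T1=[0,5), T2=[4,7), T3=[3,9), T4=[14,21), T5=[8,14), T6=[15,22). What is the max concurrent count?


Check each time point for overlaps:
  t=4: 3 tasks active (T1, T2, T3)
Max concurrent = 3


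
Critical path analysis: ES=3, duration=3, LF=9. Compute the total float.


EF = ES + duration = 3 + 3 = 6
LS = LF - duration = 9 - 3 = 6
Total Float = LF - EF = 9 - 6
(or LS - ES = 6 - 3)
= 3


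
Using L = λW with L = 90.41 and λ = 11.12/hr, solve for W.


Little's law: L = λW → W = L / λ
= 90.41 / 11.12
= 8.13 hours


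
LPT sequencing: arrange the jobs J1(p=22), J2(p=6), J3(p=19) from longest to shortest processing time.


LPT: sort by longest processing time first
  J1: p=22
  J3: p=19
  J2: p=6
Order: J1 → J3 → J2


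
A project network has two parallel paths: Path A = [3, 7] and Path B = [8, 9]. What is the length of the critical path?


Path A: 3 + 7 = 10
Path B: 8 + 9 = 17
Critical path = longest = max(10, 17)
= 17 (Path B)


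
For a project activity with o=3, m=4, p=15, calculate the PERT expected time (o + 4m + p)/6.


te = (o + 4m + p) / 6
= (3 + 4×4 + 15) / 6
= (3 + 16 + 15) / 6
= 34 / 6
= 5.67


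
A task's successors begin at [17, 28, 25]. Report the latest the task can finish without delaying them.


LF = min of all successor start times
Successors start at: [17, 28, 25]
LF = min(17, 28, 25)
= 17


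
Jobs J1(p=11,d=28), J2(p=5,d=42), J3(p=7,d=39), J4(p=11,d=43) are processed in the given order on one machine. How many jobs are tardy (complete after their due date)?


Completion vs due date:
  J1: C=11, d=28 → on time
  J2: C=16, d=42 → on time
  J3: C=23, d=39 → on time
  J4: C=34, d=43 → on time
Tardy jobs: none
Count = 0


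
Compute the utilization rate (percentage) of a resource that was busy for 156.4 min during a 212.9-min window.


Utilization = busy / total × 100
= 156.4 / 212.9 × 100
= 73.5%


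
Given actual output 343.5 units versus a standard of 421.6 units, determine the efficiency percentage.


Efficiency = (actual / standard) × 100
= (343.5 / 421.6) × 100
= 81.5%


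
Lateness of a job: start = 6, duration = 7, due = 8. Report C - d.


Completion = 6 + 7 = 13
Lateness = C - d = 13 - 8
= 5


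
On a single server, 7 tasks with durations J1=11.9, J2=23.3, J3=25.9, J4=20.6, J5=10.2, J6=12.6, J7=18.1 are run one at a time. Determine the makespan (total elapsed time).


Sequential makespan: sum all processing times
= 11.9 + 23.3 + 25.9 + 20.6 + 10.2 + 12.6 + 18.1
= 122.6 time units


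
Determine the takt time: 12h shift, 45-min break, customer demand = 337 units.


Available = 12×60 - 45 = 675 min
Takt time = 675 / 337
= 2.00 min/unit


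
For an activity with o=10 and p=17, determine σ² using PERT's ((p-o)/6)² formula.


σ² = ((p - o) / 6)² = (p - o)² / 36
= (17 - 10)² / 36
= 7² / 36
= 49 / 36
= 1.3611


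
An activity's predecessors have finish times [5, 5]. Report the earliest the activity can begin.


ES = max of all predecessor completion times
Predecessors: [5, 5]
ES = max(5, 5)
= 5


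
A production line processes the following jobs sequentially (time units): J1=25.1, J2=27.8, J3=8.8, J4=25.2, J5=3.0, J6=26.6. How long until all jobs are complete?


Sequential makespan: sum all processing times
= 25.1 + 27.8 + 8.8 + 25.2 + 3.0 + 26.6
= 116.5 time units


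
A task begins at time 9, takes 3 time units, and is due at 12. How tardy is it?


Completion = start + processing = 9 + 3 = 12
Tardiness = max(0, C - d) = max(0, 12 - 12)
= max(0, 0)
= 0


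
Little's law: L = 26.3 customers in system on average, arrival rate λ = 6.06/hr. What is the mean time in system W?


Little's law: L = λW → W = L / λ
= 26.3 / 6.06
= 4.34 hours


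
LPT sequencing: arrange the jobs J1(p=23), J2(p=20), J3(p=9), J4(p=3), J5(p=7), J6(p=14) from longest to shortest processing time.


LPT: sort by longest processing time first
  J1: p=23
  J2: p=20
  J6: p=14
  J3: p=9
  J5: p=7
  J4: p=3
Order: J1 → J2 → J6 → J3 → J5 → J4


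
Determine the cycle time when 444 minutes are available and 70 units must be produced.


Cycle time = available time / demand
= 444 / 70
= 6.34 min/unit


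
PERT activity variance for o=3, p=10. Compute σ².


σ² = ((p - o) / 6)² = (p - o)² / 36
= (10 - 3)² / 36
= 7² / 36
= 49 / 36
= 1.3611


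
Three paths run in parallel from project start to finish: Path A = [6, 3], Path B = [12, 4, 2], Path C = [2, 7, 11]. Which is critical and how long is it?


Path A: 6 + 3 = 9
Path B: 12 + 4 + 2 = 18
Path C: 2 + 7 + 11 = 20
Critical path = longest = max(9, 18, 20)
= 20 (Path C)


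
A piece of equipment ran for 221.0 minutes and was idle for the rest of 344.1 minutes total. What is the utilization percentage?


Utilization = busy / total × 100
= 221.0 / 344.1 × 100
= 64.2%


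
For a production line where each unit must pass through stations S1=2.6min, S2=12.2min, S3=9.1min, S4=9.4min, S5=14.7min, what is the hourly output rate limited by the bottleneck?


Bottleneck = longest station time
Station times: [2.6, 12.2, 9.1, 9.4, 14.7]
Max = 14.7 min
Rate = 60 / 14.7
= 4.08 units/hour (bottleneck: 14.7min)


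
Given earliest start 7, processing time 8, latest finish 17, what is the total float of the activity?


EF = ES + duration = 7 + 8 = 15
LS = LF - duration = 17 - 8 = 9
Total Float = LF - EF = 17 - 15
(or LS - ES = 9 - 7)
= 2


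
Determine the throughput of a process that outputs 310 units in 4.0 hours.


Throughput = units / time
= 310 / 4.0
= 77.5 units/hour


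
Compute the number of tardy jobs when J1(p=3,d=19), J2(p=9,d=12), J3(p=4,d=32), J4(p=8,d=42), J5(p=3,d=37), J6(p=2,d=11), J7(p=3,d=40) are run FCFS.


Completion vs due date:
  J1: C=3, d=19 → on time
  J2: C=12, d=12 → on time
  J3: C=16, d=32 → on time
  J4: C=24, d=42 → on time
  J5: C=27, d=37 → on time
  J6: C=29, d=11 → TARDY
  J7: C=32, d=40 → on time
Tardy jobs: J6
Count = 1


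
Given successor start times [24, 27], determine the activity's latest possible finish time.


LF = min of all successor start times
Successors start at: [24, 27]
LF = min(24, 27)
= 24


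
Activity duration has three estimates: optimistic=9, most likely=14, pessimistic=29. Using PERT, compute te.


te = (o + 4m + p) / 6
= (9 + 4×14 + 29) / 6
= (9 + 56 + 29) / 6
= 94 / 6
= 15.67


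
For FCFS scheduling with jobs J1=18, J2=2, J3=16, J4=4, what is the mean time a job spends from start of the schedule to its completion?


Completion times:
  J1: completes at 18
  J2: completes at 20
  J3: completes at 36
  J4: completes at 40
Sum = 114
Average = 114/4
= 28.50


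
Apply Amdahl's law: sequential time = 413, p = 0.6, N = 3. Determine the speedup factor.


Amdahl's law: T_p = T × ((1-p) + p/N)
= 413 × ((1-0.6) + 0.6/3)
= 413 × (0.40 + 0.2000)
= 413 × 0.6000
= 247.80
Speedup = 413/247.80
= 1.67×


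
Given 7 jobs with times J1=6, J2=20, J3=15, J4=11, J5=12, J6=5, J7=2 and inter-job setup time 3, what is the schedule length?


Makespan = Σ processing + (n-1) × setup
= (6 + 20 + 15 + 11 + 12 + 5 + 2) + (7-1)×3
= 71 + 18
= 89 time units


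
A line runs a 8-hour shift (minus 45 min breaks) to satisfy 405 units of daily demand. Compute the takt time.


Available = 8×60 - 45 = 435 min
Takt time = 435 / 405
= 1.07 min/unit


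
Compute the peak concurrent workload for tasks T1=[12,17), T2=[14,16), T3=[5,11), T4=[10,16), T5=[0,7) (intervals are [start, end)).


Check each time point for overlaps:
  t=14: 3 tasks active (T1, T2, T4)
Max concurrent = 3


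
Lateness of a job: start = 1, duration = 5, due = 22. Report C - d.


Completion = 1 + 5 = 6
Lateness = C - d = 6 - 22
= -16


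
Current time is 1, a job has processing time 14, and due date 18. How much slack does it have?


Slack = due - current_time - processing
= 18 - 1 - 14
= 3


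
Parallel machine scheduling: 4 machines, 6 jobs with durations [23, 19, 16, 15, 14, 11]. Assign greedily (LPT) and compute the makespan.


Jobs (LPT sorted): [23, 19, 16, 15, 14, 11]
Machines: 4
  J=23 → Machine 1 (load: 0+23=23)
  J=19 → Machine 2 (load: 0+19=19)
  J=16 → Machine 3 (load: 0+16=16)
  J=15 → Machine 4 (load: 0+15=15)
  J=14 → Machine 4 (load: 15+14=29)
  J=11 → Machine 3 (load: 16+11=27)
Machine loads: [23, 19, 27, 29]
Makespan = max = 29 time units


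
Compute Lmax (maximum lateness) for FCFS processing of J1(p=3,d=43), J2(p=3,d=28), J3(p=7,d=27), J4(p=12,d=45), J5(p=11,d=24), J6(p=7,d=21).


Lateness per job (L = C - d):
  J1: C=3, d=43, L=-40
  J2: C=6, d=28, L=-22
  J3: C=13, d=27, L=-14
  J4: C=25, d=45, L=-20
  J5: C=36, d=24, L=12
  J6: C=43, d=21, L=22
Lmax = max(-40, -22, -14, -20, 12, 22)
= 22


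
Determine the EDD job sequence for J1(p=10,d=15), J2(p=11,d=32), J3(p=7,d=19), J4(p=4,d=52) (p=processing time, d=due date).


EDD: sort by earliest due date
  J1: d=15, p=10
  J3: d=19, p=7
  J2: d=32, p=11
  J4: d=52, p=4
Order: J1 → J3 → J2 → J4


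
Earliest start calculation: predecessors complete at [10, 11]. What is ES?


ES = max of all predecessor completion times
Predecessors: [10, 11]
ES = max(10, 11)
= 11


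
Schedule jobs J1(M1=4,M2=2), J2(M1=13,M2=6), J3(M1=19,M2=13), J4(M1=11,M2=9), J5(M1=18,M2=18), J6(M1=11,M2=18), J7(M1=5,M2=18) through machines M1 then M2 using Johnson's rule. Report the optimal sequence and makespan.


Johnson's rule:
Group 1 (M1≤M2, sort by M1): ['J7', 'J6', 'J5']
Group 2 (M1>M2, sort desc M2): ['J3', 'J4', 'J2', 'J1']
Sequence: J7 → J6 → J5 → J3 → J4 → J2 → J1
Makespan calculation:
  J7: M1 done=5, M2 done=23
  J6: M1 done=16, M2 done=41
  J5: M1 done=34, M2 done=59
  J3: M1 done=53, M2 done=72
  J4: M1 done=64, M2 done=81
  J2: M1 done=77, M2 done=87
  J1: M1 done=81, M2 done=89
= Sequence: J7 → J6 → J5 → J3 → J4 → J2 → J1, Makespan: 89


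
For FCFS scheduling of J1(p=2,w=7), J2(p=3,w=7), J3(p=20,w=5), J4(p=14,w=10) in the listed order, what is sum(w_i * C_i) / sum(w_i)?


Completion times:
  J1: C=2, w×C=7×2=14
  J2: C=5, w×C=7×5=35
  J3: C=25, w×C=5×25=125
  J4: C=39, w×C=10×39=390
Sum w×C = 564
Sum w = 29
Weighted avg = 564/29
= 19.45


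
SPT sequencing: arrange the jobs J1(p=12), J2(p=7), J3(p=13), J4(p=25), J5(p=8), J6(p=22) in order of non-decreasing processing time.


SPT: sort by shortest processing time
  J2: p=7
  J5: p=8
  J1: p=12
  J3: p=13
  J6: p=22
  J4: p=25
Order: J2 → J5 → J1 → J3 → J6 → J4


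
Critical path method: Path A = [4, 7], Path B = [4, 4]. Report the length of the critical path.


Path A: 4 + 7 = 11
Path B: 4 + 4 = 8
Critical path = longest = max(11, 8)
= 11 (Path A)


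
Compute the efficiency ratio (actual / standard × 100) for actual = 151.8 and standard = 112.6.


Efficiency = (actual / standard) × 100
= (151.8 / 112.6) × 100
= 134.8%


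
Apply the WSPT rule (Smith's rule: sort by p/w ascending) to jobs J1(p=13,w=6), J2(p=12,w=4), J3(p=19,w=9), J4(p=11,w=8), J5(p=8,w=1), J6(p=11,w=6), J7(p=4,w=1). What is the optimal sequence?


WSPT (Smith's rule): sort by p/w ascending
  J4: p/w = 11/8 = 1.375
  J6: p/w = 11/6 = 1.833
  J3: p/w = 19/9 = 2.111
  J1: p/w = 13/6 = 2.167
  J2: p/w = 12/4 = 3.000
  J7: p/w = 4/1 = 4.000
  J5: p/w = 8/1 = 8.000
Order: J4 → J6 → J3 → J1 → J2 → J7 → J5


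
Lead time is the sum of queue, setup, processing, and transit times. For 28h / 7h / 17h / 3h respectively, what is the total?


Lead time = queue + setup + processing + transit
= 28 + 7 + 17 + 3
= 55 hours


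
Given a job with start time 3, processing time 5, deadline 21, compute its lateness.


Completion = 3 + 5 = 8
Lateness = C - d = 8 - 21
= -13


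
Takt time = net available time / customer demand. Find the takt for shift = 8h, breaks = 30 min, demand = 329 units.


Available = 8×60 - 30 = 450 min
Takt time = 450 / 329
= 1.37 min/unit


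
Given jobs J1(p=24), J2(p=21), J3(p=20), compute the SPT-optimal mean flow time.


SPT order: J3 → J2 → J1
Completion times:
  J3: C=20
  J2: C=41
  J1: C=65
Sum = 126, n = 3
Mean flow = 126/3
= 42.00


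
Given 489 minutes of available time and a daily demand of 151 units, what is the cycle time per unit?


Cycle time = available time / demand
= 489 / 151
= 3.24 min/unit


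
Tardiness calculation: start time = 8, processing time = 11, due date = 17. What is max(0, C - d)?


Completion = start + processing = 8 + 11 = 19
Tardiness = max(0, C - d) = max(0, 19 - 17)
= max(0, 2)
= 2


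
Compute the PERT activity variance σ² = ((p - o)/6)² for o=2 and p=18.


σ² = ((p - o) / 6)² = (p - o)² / 36
= (18 - 2)² / 36
= 16² / 36
= 256 / 36
= 7.1111
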